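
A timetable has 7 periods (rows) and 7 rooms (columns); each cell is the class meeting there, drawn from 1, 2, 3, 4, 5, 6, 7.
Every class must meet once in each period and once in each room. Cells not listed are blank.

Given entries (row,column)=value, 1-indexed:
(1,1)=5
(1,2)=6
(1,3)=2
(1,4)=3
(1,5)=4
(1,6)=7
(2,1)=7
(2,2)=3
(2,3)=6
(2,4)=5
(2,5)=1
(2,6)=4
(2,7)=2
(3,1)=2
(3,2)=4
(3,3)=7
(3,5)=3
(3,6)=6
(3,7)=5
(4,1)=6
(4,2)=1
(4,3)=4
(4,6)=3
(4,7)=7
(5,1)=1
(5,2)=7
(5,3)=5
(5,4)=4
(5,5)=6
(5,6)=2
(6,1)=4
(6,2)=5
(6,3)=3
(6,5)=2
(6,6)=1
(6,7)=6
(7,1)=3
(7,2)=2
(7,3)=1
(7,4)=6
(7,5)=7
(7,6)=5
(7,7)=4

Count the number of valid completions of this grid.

Period 1, room 7: eliminating its period and room leaves {1}.
Period 3, room 4: eliminating its period and room leaves {1}.
Period 4, room 4: eliminating its period and room leaves {2}.
Period 4, room 5: eliminating its period and room leaves {5}.
Period 5, room 7: eliminating its period and room leaves {3}.
Period 6, room 4: eliminating its period and room leaves {7}.
Only one assignment across all blanks avoids any period or room repeat, giving 1 completion.

1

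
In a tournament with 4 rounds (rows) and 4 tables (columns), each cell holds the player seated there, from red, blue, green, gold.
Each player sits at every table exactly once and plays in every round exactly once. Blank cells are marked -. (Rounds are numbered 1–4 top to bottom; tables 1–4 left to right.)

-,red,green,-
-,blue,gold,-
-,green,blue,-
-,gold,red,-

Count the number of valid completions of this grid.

2

Round 1, table 1: eliminating its round and table leaves {blue, gold}.
Round 1, table 4: eliminating its round and table leaves {blue, gold}.
Round 2, table 1: eliminating its round and table leaves {red, green}.
Round 2, table 4: eliminating its round and table leaves {red, green}.
Round 3, table 1: eliminating its round and table leaves {red, gold}.
Round 3, table 4: eliminating its round and table leaves {red, gold}.
Round 4, table 1: eliminating its round and table leaves {blue, green}.
Round 4, table 4: eliminating its round and table leaves {blue, green}.
Enumerating the assignments across these blanks that avoid any round or table repeat gives 2 completions.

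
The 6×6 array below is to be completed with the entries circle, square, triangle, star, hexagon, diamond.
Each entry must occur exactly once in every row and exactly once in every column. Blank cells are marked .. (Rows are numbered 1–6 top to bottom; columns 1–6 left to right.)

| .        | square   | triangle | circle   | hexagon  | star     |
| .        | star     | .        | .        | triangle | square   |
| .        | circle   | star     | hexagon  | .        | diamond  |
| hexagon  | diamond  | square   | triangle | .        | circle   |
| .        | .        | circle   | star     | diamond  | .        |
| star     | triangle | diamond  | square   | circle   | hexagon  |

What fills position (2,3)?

hexagon

Row 2 already has {square, triangle, star} and column 3 already has {circle, square, triangle, star, diamond}, so row 2, column 3 must be hexagon.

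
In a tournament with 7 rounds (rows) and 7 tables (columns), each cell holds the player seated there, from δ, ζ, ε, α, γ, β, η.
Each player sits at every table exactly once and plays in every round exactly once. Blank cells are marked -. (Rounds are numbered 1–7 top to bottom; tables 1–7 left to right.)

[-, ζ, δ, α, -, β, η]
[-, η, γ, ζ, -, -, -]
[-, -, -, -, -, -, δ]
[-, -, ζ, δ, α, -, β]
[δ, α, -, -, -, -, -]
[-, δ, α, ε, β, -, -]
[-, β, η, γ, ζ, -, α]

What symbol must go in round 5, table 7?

ζ

Round 2, table 7: round 2 has {ζ, γ, η} and table 7 has {δ, α, β, η}, leaving only ε.
Round 2, table 5: round 2 has {ζ, ε, γ, η} and table 5 has {ζ, α, β}, leaving only δ.
Round 2, table 6: round 2 has {δ, ζ, ε, γ, η} and table 6 has {β}, leaving only α.
Round 2, table 1: round 2 has {δ, ζ, ε, α, γ, η} and table 1 has {δ}, leaving only β.
Round 7, table 1: round 7 has {ζ, α, γ, β, η} and table 1 has {δ, β}, leaving only ε.
Round 1, table 1: round 1 has {δ, ζ, α, β, η} and table 1 has {δ, ε, β}, leaving only γ.
Round 1, table 5: round 1 has {δ, ζ, α, γ, β, η} and table 5 has {δ, ζ, α, β}, leaving only ε.
Round 4, table 1: round 4 has {δ, ζ, α, β} and table 1 has {δ, ε, γ, β}, leaving only η.
Round 6, table 1: round 6 has {δ, ε, α, β} and table 1 has {δ, ε, γ, β, η}, leaving only ζ.
Round 3, table 1: round 3 has {δ} and table 1 has {δ, ζ, ε, γ, β, η}, leaving only α.
Round 6, table 7: round 6 has {δ, ζ, ε, α, β} and table 7 has {δ, ε, α, β, η}, leaving only γ.
Round 5 already has {δ, α} and table 7 already has {δ, ε, α, γ, β, η}, so round 5, table 7 must be ζ.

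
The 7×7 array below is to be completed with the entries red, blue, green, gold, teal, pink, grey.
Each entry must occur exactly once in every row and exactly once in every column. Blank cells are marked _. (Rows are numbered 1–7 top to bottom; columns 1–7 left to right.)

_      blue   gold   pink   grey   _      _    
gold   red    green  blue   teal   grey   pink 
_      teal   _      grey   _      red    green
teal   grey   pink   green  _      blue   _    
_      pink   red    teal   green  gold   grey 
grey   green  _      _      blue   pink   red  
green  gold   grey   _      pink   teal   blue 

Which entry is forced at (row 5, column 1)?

blue

Row 5 already has {red, green, gold, teal, pink, grey} and column 1 already has {green, gold, teal, grey}, so row 5, column 1 must be blue.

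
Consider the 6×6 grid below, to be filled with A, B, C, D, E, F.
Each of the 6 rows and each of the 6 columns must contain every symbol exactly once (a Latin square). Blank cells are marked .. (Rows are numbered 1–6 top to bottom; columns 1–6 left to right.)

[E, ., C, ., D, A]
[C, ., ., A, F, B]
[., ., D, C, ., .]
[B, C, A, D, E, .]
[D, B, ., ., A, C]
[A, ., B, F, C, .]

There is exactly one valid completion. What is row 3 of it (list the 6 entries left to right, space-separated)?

Row 3, column 1: row 3 has {C, D} and column 1 has {A, B, C, D, E}, leaving only F.
Row 3, column 5: row 3 has {C, D, F} and column 5 has {A, C, D, E, F}, leaving only B.
Row 3, column 6: row 3 has {B, C, D, F} and column 6 has {A, B, C}, leaving only E.
Row 3, column 2: row 3 has {B, C, D, E, F} and column 2 has {B, C}, leaving only A.
So row 3 reads: F A D C B E.

F A D C B E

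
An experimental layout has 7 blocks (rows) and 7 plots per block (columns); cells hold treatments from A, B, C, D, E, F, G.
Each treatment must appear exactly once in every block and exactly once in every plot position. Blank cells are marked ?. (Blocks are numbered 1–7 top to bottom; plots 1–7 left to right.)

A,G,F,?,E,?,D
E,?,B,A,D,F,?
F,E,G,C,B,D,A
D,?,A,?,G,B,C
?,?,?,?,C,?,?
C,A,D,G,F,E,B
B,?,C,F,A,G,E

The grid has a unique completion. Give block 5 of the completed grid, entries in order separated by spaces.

Block 5, plot 1: block 5 has {C} and plot 1 has {A, B, C, D, E, F}, leaving only G.
Block 5, plot 3: block 5 has {C, G} and plot 3 has {A, B, C, D, F, G}, leaving only E.
Block 5, plot 6: block 5 has {C, E, G} and plot 6 has {B, D, E, F, G}, leaving only A.
Block 5, plot 7: block 5 has {A, C, E, G} and plot 7 has {A, B, C, D, E}, leaving only F.
Block 1, plot 4: block 1 has {A, D, E, F, G} and plot 4 has {A, C, F, G}, leaving only B.
Block 5, plot 4: block 5 has {A, C, E, F, G} and plot 4 has {A, B, C, F, G}, leaving only D.
Block 5, plot 2: block 5 has {A, C, D, E, F, G} and plot 2 has {A, E, G}, leaving only B.
So block 5 reads: G B E D C A F.

G B E D C A F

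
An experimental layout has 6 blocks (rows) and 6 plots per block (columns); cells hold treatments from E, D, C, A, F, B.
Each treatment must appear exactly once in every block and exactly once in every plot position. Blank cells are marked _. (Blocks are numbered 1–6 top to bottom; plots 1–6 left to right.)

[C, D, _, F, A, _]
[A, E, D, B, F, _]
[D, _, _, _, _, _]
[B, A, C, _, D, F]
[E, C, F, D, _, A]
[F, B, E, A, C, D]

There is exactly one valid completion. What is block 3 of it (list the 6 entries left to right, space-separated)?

Block 3, plot 2: block 3 has {D} and plot 2 has {E, D, C, A, B}, leaving only F.
Block 1, plot 3: block 1 has {D, C, A, F} and plot 3 has {E, D, C, F}, leaving only B.
Block 3, plot 3: block 3 has {D, F} and plot 3 has {E, D, C, F, B}, leaving only A.
Block 1, plot 6: block 1 has {D, C, A, F, B} and plot 6 has {D, A, F}, leaving only E.
Block 2, plot 6: block 2 has {E, D, A, F, B} and plot 6 has {E, D, A, F}, leaving only C.
Block 3, plot 6: block 3 has {D, A, F} and plot 6 has {E, D, C, A, F}, leaving only B.
Block 3, plot 5: block 3 has {D, A, F, B} and plot 5 has {D, C, A, F}, leaving only E.
Block 3, plot 4: block 3 has {E, D, A, F, B} and plot 4 has {D, A, F, B}, leaving only C.
So block 3 reads: D F A C E B.

D F A C E B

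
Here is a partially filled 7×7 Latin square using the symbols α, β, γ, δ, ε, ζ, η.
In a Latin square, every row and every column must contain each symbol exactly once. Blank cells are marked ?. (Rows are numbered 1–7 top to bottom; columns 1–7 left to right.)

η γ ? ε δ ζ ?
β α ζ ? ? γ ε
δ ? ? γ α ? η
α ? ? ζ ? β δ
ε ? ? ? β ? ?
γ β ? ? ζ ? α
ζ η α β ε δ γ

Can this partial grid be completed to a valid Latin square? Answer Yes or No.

No

Row 1, column 3: row 1 has {γ, δ, ε, ζ, η} and column 3 has {α, ζ}, so it must be β.
Now row 1, column 7: row 1 together with column 7 already contain {α, β, γ, δ, ε, ζ, η} — every symbol — so nothing can go there. The grid has no valid completion.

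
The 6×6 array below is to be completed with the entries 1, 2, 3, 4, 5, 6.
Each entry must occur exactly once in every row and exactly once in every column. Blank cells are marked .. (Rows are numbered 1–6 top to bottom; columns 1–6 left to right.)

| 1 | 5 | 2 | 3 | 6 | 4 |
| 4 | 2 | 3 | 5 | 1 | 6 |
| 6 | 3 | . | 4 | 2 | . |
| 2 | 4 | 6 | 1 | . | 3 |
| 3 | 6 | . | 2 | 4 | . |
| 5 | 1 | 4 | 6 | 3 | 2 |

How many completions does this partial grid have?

2

Row 3, column 3: eliminating its row and column leaves {1, 5}.
Row 3, column 6: eliminating its row and column leaves {1, 5}.
Row 4, column 5: eliminating its row and column leaves {5}.
Row 5, column 3: eliminating its row and column leaves {1, 5}.
Row 5, column 6: eliminating its row and column leaves {1, 5}.
Enumerating the assignments across these blanks that avoid any row or column repeat gives 2 completions.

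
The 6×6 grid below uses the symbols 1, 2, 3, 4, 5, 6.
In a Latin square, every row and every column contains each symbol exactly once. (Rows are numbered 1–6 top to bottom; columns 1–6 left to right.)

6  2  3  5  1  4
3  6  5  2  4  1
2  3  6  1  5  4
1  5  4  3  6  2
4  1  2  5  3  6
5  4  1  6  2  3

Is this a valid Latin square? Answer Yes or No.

Every row is a permutation, but column 4 contains 5 twice (at rows 1 and 5).

No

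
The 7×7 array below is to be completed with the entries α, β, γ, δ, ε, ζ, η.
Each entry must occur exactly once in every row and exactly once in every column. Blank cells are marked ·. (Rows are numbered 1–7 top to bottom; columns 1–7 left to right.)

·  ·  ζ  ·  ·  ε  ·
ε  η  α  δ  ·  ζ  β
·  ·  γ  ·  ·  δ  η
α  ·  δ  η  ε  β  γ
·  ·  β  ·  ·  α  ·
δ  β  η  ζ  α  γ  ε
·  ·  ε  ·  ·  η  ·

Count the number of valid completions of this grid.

17

Row 1, column 1: eliminating its row and column leaves {β, γ, η}.
Row 1, column 2: eliminating its row and column leaves {α, γ, δ}.
Row 1, column 4: eliminating its row and column leaves {α, β, γ}.
Row 1, column 5: eliminating its row and column leaves {β, γ, δ, η}.
Row 1, column 7: eliminating its row and column leaves {α, δ}.
Row 2, column 5: eliminating its row and column leaves {γ}.
Row 3, column 1: eliminating its row and column leaves {β, ζ}.
Row 3, column 2: eliminating its row and column leaves {α, ε, ζ}.
Row 3, column 4: eliminating its row and column leaves {α, β, ε}.
Row 3, column 5: eliminating its row and column leaves {β, ζ}.
Row 4, column 2: eliminating its row and column leaves {ζ}.
Row 5, column 1: eliminating its row and column leaves {γ, ζ, η}.
Row 5, column 2: eliminating its row and column leaves {γ, δ, ε, ζ}.
Row 5, column 4: eliminating its row and column leaves {γ, ε}.
Row 5, column 5: eliminating its row and column leaves {γ, δ, ζ, η}.
Row 5, column 7: eliminating its row and column leaves {δ, ζ}.
Row 7, column 1: eliminating its row and column leaves {β, γ, ζ}.
Row 7, column 2: eliminating its row and column leaves {α, γ, δ, ζ}.
Row 7, column 4: eliminating its row and column leaves {α, β, γ}.
Row 7, column 5: eliminating its row and column leaves {β, γ, δ, ζ}.
Row 7, column 7: eliminating its row and column leaves {α, δ, ζ}.
Enumerating the assignments across these blanks that avoid any row or column repeat gives 17 completions.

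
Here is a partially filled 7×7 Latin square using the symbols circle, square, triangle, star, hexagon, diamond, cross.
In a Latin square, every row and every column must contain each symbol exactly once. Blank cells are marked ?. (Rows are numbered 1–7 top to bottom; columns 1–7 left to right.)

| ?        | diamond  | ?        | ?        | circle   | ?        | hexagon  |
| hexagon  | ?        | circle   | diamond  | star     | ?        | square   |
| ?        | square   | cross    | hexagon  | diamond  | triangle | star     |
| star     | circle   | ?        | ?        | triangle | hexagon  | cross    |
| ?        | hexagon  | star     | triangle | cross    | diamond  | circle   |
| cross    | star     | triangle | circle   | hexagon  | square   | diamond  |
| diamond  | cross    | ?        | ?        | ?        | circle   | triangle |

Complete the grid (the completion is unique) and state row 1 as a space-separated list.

Row 1, column 3: row 1 has {circle, hexagon, diamond} and column 3 has {circle, triangle, star, cross}, leaving only square.
Row 1, column 1: row 1 has {circle, square, hexagon, diamond} and column 1 has {star, hexagon, diamond, cross}, leaving only triangle.
Row 2, column 2: row 2 has {circle, square, star, hexagon, diamond} and column 2 has {circle, square, star, hexagon, diamond, cross}, leaving only triangle.
Row 2, column 6: row 2 has {circle, square, triangle, star, hexagon, diamond} and column 6 has {circle, square, triangle, hexagon, diamond}, leaving only cross.
Row 1, column 6: row 1 has {circle, square, triangle, hexagon, diamond} and column 6 has {circle, square, triangle, hexagon, diamond, cross}, leaving only star.
Row 1, column 4: row 1 has {circle, square, triangle, star, hexagon, diamond} and column 4 has {circle, triangle, hexagon, diamond}, leaving only cross.
So row 1 reads: triangle diamond square cross circle star hexagon.

triangle diamond square cross circle star hexagon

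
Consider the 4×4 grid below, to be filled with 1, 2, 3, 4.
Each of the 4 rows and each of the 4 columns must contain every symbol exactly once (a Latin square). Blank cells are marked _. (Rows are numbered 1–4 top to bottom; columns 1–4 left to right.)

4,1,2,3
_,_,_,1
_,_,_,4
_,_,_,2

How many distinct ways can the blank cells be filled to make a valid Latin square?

Row 2, column 1: eliminating its row and column leaves {2, 3}.
Row 2, column 2: eliminating its row and column leaves {2, 3, 4}.
Row 2, column 3: eliminating its row and column leaves {3, 4}.
Row 3, column 1: eliminating its row and column leaves {1, 2, 3}.
Row 3, column 2: eliminating its row and column leaves {2, 3}.
Row 3, column 3: eliminating its row and column leaves {1, 3}.
Row 4, column 1: eliminating its row and column leaves {1, 3}.
Row 4, column 2: eliminating its row and column leaves {3, 4}.
Row 4, column 3: eliminating its row and column leaves {1, 3, 4}.
Enumerating the assignments across these blanks that avoid any row or column repeat gives 4 completions.

4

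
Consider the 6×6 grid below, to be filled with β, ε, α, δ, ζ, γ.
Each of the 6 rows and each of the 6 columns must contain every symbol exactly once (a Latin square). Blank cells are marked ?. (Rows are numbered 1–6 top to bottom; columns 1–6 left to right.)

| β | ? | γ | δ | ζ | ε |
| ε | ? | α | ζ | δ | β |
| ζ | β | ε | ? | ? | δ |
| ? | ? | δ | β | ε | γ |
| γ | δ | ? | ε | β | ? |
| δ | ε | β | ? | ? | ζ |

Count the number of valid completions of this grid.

Row 1, column 2: eliminating its row and column leaves {α}.
Row 2, column 2: eliminating its row and column leaves {γ}.
Row 3, column 4: eliminating its row and column leaves {α, γ}.
Row 3, column 5: eliminating its row and column leaves {α, γ}.
Row 4, column 1: eliminating its row and column leaves {α}.
Row 4, column 2: eliminating its row and column leaves {α, ζ}.
Row 5, column 3: eliminating its row and column leaves {ζ}.
Row 5, column 6: eliminating its row and column leaves {α}.
Row 6, column 4: eliminating its row and column leaves {α, γ}.
Row 6, column 5: eliminating its row and column leaves {α, γ}.
Enumerating the assignments across these blanks that avoid any row or column repeat gives 2 completions.

2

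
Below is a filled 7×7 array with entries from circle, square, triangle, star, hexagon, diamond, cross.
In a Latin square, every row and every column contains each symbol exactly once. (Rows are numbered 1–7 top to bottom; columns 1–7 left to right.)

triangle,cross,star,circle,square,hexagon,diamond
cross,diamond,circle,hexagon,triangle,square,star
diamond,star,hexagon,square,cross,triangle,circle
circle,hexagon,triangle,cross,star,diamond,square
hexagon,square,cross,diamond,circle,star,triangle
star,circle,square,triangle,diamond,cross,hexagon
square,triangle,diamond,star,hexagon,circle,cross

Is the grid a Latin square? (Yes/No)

Yes

Each row is a permutation of the 7 symbols, and so is each column.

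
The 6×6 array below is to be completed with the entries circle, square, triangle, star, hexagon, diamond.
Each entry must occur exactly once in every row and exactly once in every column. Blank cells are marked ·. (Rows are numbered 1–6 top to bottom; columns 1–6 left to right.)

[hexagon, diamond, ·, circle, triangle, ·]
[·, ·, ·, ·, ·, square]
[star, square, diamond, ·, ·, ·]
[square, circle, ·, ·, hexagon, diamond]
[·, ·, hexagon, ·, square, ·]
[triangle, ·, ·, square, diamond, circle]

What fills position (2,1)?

Row 1, column 6: row 1 has {circle, triangle, hexagon, diamond} and column 6 has {circle, square, diamond}, leaving only star.
Row 1, column 3: row 1 has {circle, triangle, star, hexagon, diamond} and column 3 has {hexagon, diamond}, leaving only square.
Row 3, column 5: row 3 has {square, star, diamond} and column 5 has {square, triangle, hexagon, diamond}, leaving only circle.
Row 2, column 5: row 2 has {square} and column 5 has {circle, square, triangle, hexagon, diamond}, leaving only star.
Row 5, column 6: row 5 has {square, hexagon} and column 6 has {circle, square, star, diamond}, leaving only triangle.
Row 3, column 6: row 3 has {circle, square, star, diamond} and column 6 has {circle, square, triangle, star, diamond}, leaving only hexagon.
Row 3, column 4: row 3 has {circle, square, star, hexagon, diamond} and column 4 has {circle, square}, leaving only triangle.
Row 4, column 4: row 4 has {circle, square, hexagon, diamond} and column 4 has {circle, square, triangle}, leaving only star.
Row 4, column 3: row 4 has {circle, square, star, hexagon, diamond} and column 3 has {square, hexagon, diamond}, leaving only triangle.
Row 2, column 3: row 2 has {square, star} and column 3 has {square, triangle, hexagon, diamond}, leaving only circle.
Row 2 already has {circle, square, star} and column 1 already has {square, triangle, star, hexagon}, so row 2, column 1 must be diamond.

diamond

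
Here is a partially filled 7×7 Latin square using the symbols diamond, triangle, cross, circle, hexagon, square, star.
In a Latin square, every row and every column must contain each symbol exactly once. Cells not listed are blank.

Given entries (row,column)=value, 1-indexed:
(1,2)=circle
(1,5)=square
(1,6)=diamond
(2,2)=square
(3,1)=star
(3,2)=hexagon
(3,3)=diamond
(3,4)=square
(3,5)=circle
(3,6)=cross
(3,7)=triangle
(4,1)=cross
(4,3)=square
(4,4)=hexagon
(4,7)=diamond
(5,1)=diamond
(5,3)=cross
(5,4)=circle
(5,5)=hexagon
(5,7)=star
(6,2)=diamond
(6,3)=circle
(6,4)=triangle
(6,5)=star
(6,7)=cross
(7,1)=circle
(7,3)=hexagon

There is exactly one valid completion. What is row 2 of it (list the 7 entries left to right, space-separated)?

hexagon square triangle diamond cross star circle

Row 1, column 7: row 1 has {diamond, circle, square} and column 7 has {diamond, triangle, cross, star}, leaving only hexagon.
Row 2, column 7: row 2 has {square} and column 7 has {diamond, triangle, cross, hexagon, star}, leaving only circle.
Row 1, column 1: row 1 has {diamond, circle, hexagon, square} and column 1 has {diamond, cross, circle, star}, leaving only triangle.
Row 2, column 1: row 2 has {circle, square} and column 1 has {diamond, triangle, cross, circle, star}, leaving only hexagon.
Row 1, column 3: row 1 has {diamond, triangle, circle, hexagon, square} and column 3 has {diamond, cross, circle, hexagon, square}, leaving only star.
Row 2, column 3: row 2 has {circle, hexagon, square} and column 3 has {diamond, cross, circle, hexagon, square, star}, leaving only triangle.
Row 2, column 6: row 2 has {triangle, circle, hexagon, square} and column 6 has {diamond, cross}, leaving only star.
Row 1, column 4: row 1 has {diamond, triangle, circle, hexagon, square, star} and column 4 has {triangle, circle, hexagon, square}, leaving only cross.
Row 2, column 4: row 2 has {triangle, circle, hexagon, square, star} and column 4 has {triangle, cross, circle, hexagon, square}, leaving only diamond.
Row 2, column 5: row 2 has {diamond, triangle, circle, hexagon, square, star} and column 5 has {circle, hexagon, square, star}, leaving only cross.
So row 2 reads: hexagon square triangle diamond cross star circle.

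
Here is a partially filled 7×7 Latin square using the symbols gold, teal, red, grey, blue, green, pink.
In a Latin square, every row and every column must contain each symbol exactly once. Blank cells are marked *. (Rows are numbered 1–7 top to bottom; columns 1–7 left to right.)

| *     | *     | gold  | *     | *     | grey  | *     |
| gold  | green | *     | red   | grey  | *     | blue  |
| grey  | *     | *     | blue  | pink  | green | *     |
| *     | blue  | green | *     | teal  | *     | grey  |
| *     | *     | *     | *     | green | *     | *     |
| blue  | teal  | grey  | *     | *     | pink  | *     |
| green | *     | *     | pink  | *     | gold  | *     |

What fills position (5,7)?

pink

Row 2, column 6: row 2 has {gold, red, grey, blue, green} and column 6 has {gold, grey, green, pink}, leaving only teal.
Row 2, column 3: row 2 has {gold, teal, red, grey, blue, green} and column 3 has {gold, grey, green}, leaving only pink.
Row 4, column 4: row 4 has {teal, grey, blue, green} and column 4 has {red, blue, pink}, leaving only gold.
Row 4, column 6: row 4 has {gold, teal, grey, blue, green} and column 6 has {gold, teal, grey, green, pink}, leaving only red.
Row 4, column 1: row 4 has {gold, teal, red, grey, blue, green} and column 1 has {gold, grey, blue, green}, leaving only pink.
Row 5, column 6: row 5 has {green} and column 6 has {gold, teal, red, grey, green, pink}, leaving only blue.
Row 6, column 4: row 6 has {teal, grey, blue, pink} and column 4 has {gold, red, blue, pink}, leaving only green.
Row 1, column 4: row 1 has {gold, grey} and column 4 has {gold, red, blue, green, pink}, leaving only teal.
Row 1, column 1: row 1 has {gold, teal, grey} and column 1 has {gold, grey, blue, green, pink}, leaving only red.
Row 1, column 2: row 1 has {gold, teal, red, grey} and column 2 has {teal, blue, green}, leaving only pink.
Row 1, column 5: row 1 has {gold, teal, red, grey, pink} and column 5 has {teal, grey, green, pink}, leaving only blue.
Row 1, column 7: row 1 has {gold, teal, red, grey, blue, pink} and column 7 has {grey, blue}, leaving only green.
Row 5, column 1: row 5 has {blue, green} and column 1 has {gold, red, grey, blue, green, pink}, leaving only teal.
Row 5, column 3: row 5 has {teal, blue, green} and column 3 has {gold, grey, green, pink}, leaving only red.
Row 3, column 3: row 3 has {grey, blue, green, pink} and column 3 has {gold, red, grey, green, pink}, leaving only teal.
Row 5, column 4: row 5 has {teal, red, blue, green} and column 4 has {gold, teal, red, blue, green, pink}, leaving only grey.
Row 5, column 2: row 5 has {teal, red, grey, blue, green} and column 2 has {teal, blue, green, pink}, leaving only gold.
Row 5 already has {gold, teal, red, grey, blue, green} and column 7 already has {grey, blue, green}, so row 5, column 7 must be pink.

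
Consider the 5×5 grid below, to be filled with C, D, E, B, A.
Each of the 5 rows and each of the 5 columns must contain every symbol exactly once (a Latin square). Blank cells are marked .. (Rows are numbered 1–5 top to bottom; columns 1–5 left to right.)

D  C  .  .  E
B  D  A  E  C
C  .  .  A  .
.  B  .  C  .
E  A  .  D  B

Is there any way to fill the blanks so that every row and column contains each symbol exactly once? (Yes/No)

No

Row 1, column 3: row 1 has {C, D, E} and column 3 has {A}, so it must be B.
Now row 1, column 4: row 1 together with column 4 already contain {C, D, E, B, A} — every symbol — so nothing can go there. The grid has no valid completion.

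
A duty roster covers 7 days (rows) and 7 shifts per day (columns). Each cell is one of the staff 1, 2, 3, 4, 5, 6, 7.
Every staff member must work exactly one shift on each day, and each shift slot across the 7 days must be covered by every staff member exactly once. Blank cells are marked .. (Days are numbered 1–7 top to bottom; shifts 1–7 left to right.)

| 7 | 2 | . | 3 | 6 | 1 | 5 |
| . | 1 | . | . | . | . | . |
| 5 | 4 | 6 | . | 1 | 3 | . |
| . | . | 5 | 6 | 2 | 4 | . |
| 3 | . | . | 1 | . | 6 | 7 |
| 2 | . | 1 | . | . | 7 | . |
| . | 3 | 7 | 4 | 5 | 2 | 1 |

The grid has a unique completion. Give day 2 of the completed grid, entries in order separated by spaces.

4 1 3 2 7 5 6

Day 2, shift 6: day 2 has {1} and shift 6 has {1, 2, 3, 4, 6, 7}, leaving only 5.
Day 1, shift 3: day 1 has {1, 2, 3, 5, 6, 7} and shift 3 has {1, 5, 6, 7}, leaving only 4.
Day 3, shift 7: day 3 has {1, 3, 4, 5, 6} and shift 7 has {1, 5, 7}, leaving only 2.
Day 3, shift 4: day 3 has {1, 2, 3, 4, 5, 6} and shift 4 has {1, 3, 4, 6}, leaving only 7.
Day 2, shift 4: day 2 has {1, 5} and shift 4 has {1, 3, 4, 6, 7}, leaving only 2.
Day 2, shift 3: day 2 has {1, 2, 5} and shift 3 has {1, 4, 5, 6, 7}, leaving only 3.
Day 4, shift 1: day 4 has {2, 4, 5, 6} and shift 1 has {2, 3, 5, 7}, leaving only 1.
Day 4, shift 2: day 4 has {1, 2, 4, 5, 6} and shift 2 has {1, 2, 3, 4}, leaving only 7.
Day 4, shift 7: day 4 has {1, 2, 4, 5, 6, 7} and shift 7 has {1, 2, 5, 7}, leaving only 3.
Day 5, shift 2: day 5 has {1, 3, 6, 7} and shift 2 has {1, 2, 3, 4, 7}, leaving only 5.
Day 5, shift 3: day 5 has {1, 3, 5, 6, 7} and shift 3 has {1, 3, 4, 5, 6, 7}, leaving only 2.
Day 5, shift 5: day 5 has {1, 2, 3, 5, 6, 7} and shift 5 has {1, 2, 5, 6}, leaving only 4.
Day 2, shift 5: day 2 has {1, 2, 3, 5} and shift 5 has {1, 2, 4, 5, 6}, leaving only 7.
Day 6, shift 2: day 6 has {1, 2, 7} and shift 2 has {1, 2, 3, 4, 5, 7}, leaving only 6.
Day 6, shift 4: day 6 has {1, 2, 6, 7} and shift 4 has {1, 2, 3, 4, 6, 7}, leaving only 5.
Day 6, shift 5: day 6 has {1, 2, 5, 6, 7} and shift 5 has {1, 2, 4, 5, 6, 7}, leaving only 3.
Day 6, shift 7: day 6 has {1, 2, 3, 5, 6, 7} and shift 7 has {1, 2, 3, 5, 7}, leaving only 4.
Day 2, shift 7: day 2 has {1, 2, 3, 5, 7} and shift 7 has {1, 2, 3, 4, 5, 7}, leaving only 6.
Day 2, shift 1: day 2 has {1, 2, 3, 5, 6, 7} and shift 1 has {1, 2, 3, 5, 7}, leaving only 4.
So day 2 reads: 4 1 3 2 7 5 6.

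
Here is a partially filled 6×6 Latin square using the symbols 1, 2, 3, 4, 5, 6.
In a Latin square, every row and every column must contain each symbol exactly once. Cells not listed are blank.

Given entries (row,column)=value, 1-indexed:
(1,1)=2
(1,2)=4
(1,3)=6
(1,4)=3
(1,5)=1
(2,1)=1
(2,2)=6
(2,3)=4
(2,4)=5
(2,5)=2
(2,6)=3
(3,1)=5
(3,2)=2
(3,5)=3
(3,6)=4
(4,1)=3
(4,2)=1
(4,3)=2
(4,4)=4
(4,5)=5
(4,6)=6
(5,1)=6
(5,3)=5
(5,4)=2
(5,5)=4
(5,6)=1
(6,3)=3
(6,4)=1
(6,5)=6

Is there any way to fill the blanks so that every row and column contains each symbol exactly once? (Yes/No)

No row or column among the givens repeats a symbol, and propagating forced cells runs into no contradiction.
One valid completion exists (for instance, 2 4 6 3 1 5 / 1 6 4 5 2 3 / 5 2 1 6 3 4 / 3 1 2 4 5 6 / 6 3 5 2 4 1 / 4 5 3 1 6 2).

Yes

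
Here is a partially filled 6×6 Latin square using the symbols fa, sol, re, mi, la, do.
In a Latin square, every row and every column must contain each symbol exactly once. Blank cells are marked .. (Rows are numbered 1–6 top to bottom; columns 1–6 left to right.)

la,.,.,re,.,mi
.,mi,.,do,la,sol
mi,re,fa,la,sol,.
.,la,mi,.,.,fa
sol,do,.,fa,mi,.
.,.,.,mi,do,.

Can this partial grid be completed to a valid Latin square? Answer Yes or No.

Yes

No row or column among the givens repeats a symbol, and propagating forced cells runs into no contradiction.
One valid completion exists (for instance, la sol do re fa mi / fa mi re do la sol / mi re fa la sol do / do la mi sol re fa / sol do la fa mi re / re fa sol mi do la).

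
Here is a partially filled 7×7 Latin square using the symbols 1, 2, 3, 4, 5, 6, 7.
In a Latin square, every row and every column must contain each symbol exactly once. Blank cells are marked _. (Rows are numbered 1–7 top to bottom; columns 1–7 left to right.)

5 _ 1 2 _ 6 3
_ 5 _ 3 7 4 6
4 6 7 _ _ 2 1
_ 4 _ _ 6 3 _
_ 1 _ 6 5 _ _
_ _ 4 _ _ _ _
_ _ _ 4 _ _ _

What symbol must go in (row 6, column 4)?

7

Row 1, column 2: row 1 has {1, 2, 3, 5, 6} and column 2 has {1, 4, 5, 6}, leaving only 7.
Row 1, column 5: row 1 has {1, 2, 3, 5, 6, 7} and column 5 has {5, 6, 7}, leaving only 4.
Row 2, column 3: row 2 has {3, 4, 5, 6, 7} and column 3 has {1, 4, 7}, leaving only 2.
Row 2, column 1: row 2 has {2, 3, 4, 5, 6, 7} and column 1 has {4, 5}, leaving only 1.
Row 3, column 4: row 3 has {1, 2, 4, 6, 7} and column 4 has {2, 3, 4, 6}, leaving only 5.
Row 3, column 5: row 3 has {1, 2, 4, 5, 6, 7} and column 5 has {4, 5, 6, 7}, leaving only 3.
Row 4, column 3: row 4 has {3, 4, 6} and column 3 has {1, 2, 4, 7}, leaving only 5.
Row 5, column 3: row 5 has {1, 5, 6} and column 3 has {1, 2, 4, 5, 7}, leaving only 3.
Row 5, column 6: row 5 has {1, 3, 5, 6} and column 6 has {2, 3, 4, 6}, leaving only 7.
Row 5, column 1: row 5 has {1, 3, 5, 6, 7} and column 1 has {1, 4, 5}, leaving only 2.
Row 4, column 1: row 4 has {3, 4, 5, 6} and column 1 has {1, 2, 4, 5}, leaving only 7.
Row 4, column 4: row 4 has {3, 4, 5, 6, 7} and column 4 has {2, 3, 4, 5, 6}, leaving only 1.
Row 6 already has {4} and column 4 already has {1, 2, 3, 4, 5, 6}, so row 6, column 4 must be 7.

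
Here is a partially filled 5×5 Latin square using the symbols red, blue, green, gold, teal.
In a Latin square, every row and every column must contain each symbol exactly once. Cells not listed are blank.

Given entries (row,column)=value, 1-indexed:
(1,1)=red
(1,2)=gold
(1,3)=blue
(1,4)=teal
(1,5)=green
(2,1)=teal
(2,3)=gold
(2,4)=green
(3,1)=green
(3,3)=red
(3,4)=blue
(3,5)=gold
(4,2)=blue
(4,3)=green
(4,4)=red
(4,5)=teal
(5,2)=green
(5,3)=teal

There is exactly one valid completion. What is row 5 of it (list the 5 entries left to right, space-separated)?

blue green teal gold red

Row 5, column 4: row 5 has {green, teal} and column 4 has {red, blue, green, teal}, leaving only gold.
Row 5, column 1: row 5 has {green, gold, teal} and column 1 has {red, green, teal}, leaving only blue.
Row 5, column 5: row 5 has {blue, green, gold, teal} and column 5 has {green, gold, teal}, leaving only red.
So row 5 reads: blue green teal gold red.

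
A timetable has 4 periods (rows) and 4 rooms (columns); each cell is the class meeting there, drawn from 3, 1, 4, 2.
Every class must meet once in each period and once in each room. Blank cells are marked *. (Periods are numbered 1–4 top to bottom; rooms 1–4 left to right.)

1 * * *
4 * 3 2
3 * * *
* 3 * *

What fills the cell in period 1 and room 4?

3

Period 2, room 2: period 2 has {3, 4, 2} and room 2 has {3}, leaving only 1.
Period 4, room 1: period 4 has {3} and room 1 has {3, 1, 4}, leaving only 2.
Period 1, room 4 is narrowed to {3, 4}.
If it were 4, then period 1, room 3 would be left with no valid symbol.
So period 1, room 4 must be 3.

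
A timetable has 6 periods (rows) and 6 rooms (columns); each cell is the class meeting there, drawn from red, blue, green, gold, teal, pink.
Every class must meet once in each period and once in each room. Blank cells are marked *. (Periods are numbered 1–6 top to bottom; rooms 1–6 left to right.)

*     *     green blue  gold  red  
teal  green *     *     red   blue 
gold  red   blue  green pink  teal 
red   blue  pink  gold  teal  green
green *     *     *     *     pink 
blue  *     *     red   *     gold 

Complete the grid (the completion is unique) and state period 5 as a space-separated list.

green gold red teal blue pink

Period 5, room 4: period 5 has {green, pink} and room 4 has {red, blue, green, gold}, leaving only teal.
Period 5, room 2: period 5 has {green, teal, pink} and room 2 has {red, blue, green}, leaving only gold.
Period 5, room 3: period 5 has {green, gold, teal, pink} and room 3 has {blue, green, pink}, leaving only red.
Period 5, room 5: period 5 has {red, green, gold, teal, pink} and room 5 has {red, gold, teal, pink}, leaving only blue.
So period 5 reads: green gold red teal blue pink.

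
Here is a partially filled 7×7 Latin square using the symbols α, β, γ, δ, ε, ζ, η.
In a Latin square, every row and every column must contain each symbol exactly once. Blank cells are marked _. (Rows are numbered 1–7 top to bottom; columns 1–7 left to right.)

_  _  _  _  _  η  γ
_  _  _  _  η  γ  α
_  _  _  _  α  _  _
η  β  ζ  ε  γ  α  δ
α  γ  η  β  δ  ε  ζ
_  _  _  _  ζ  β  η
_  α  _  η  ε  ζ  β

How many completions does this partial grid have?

Row 1, column 1: eliminating its row and column leaves {β, δ, ε, ζ}.
Row 1, column 2: eliminating its row and column leaves {δ, ε, ζ}.
Row 1, column 3: eliminating its row and column leaves {α, β, δ, ε}.
Row 1, column 4: eliminating its row and column leaves {α, δ, ζ}.
Row 1, column 5: eliminating its row and column leaves {β}.
Row 2, column 1: eliminating its row and column leaves {β, δ, ε, ζ}.
Row 2, column 2: eliminating its row and column leaves {δ, ε, ζ}.
Row 2, column 3: eliminating its row and column leaves {β, δ, ε}.
Row 2, column 4: eliminating its row and column leaves {δ, ζ}.
Row 3, column 1: eliminating its row and column leaves {β, γ, δ, ε, ζ}.
Row 3, column 2: eliminating its row and column leaves {δ, ε, ζ, η}.
Row 3, column 3: eliminating its row and column leaves {β, γ, δ, ε}.
Row 3, column 4: eliminating its row and column leaves {γ, δ, ζ}.
Row 3, column 6: eliminating its row and column leaves {δ}.
Row 3, column 7: eliminating its row and column leaves {ε}.
Row 6, column 1: eliminating its row and column leaves {γ, δ, ε}.
Row 6, column 2: eliminating its row and column leaves {δ, ε}.
Row 6, column 3: eliminating its row and column leaves {α, γ, δ, ε}.
Row 6, column 4: eliminating its row and column leaves {α, γ, δ}.
Row 7, column 1: eliminating its row and column leaves {γ, δ}.
Row 7, column 3: eliminating its row and column leaves {γ, δ}.
Enumerating the assignments across these blanks that avoid any row or column repeat gives 10 completions.

10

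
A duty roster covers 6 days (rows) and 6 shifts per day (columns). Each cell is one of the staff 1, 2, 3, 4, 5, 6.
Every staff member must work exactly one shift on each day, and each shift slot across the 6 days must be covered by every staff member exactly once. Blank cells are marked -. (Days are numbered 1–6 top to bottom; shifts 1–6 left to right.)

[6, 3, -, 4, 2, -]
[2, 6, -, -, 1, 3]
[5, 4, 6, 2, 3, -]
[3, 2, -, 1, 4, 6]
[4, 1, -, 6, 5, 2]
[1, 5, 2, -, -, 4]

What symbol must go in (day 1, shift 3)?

Day 2, shift 4: day 2 has {1, 2, 3, 6} and shift 4 has {1, 2, 4, 6}, leaving only 5.
Day 2, shift 3: day 2 has {1, 2, 3, 5, 6} and shift 3 has {2, 6}, leaving only 4.
Day 3, shift 6: day 3 has {2, 3, 4, 5, 6} and shift 6 has {2, 3, 4, 6}, leaving only 1.
Day 1, shift 6: day 1 has {2, 3, 4, 6} and shift 6 has {1, 2, 3, 4, 6}, leaving only 5.
Day 1 already has {2, 3, 4, 5, 6} and shift 3 already has {2, 4, 6}, so day 1, shift 3 must be 1.

1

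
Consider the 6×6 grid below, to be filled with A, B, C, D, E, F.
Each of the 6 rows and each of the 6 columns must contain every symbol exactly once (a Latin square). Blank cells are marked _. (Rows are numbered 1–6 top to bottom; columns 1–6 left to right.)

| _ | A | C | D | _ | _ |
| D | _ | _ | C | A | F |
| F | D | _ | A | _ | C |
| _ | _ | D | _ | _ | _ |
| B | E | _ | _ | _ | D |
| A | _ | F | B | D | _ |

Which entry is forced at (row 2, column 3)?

E

Row 1, column 1: row 1 has {A, C, D} and column 1 has {A, B, D, F}, leaving only E.
Row 1, column 6: row 1 has {A, C, D, E} and column 6 has {C, D, F}, leaving only B.
Row 1, column 5: row 1 has {A, B, C, D, E} and column 5 has {A, D}, leaving only F.
Row 2, column 2: row 2 has {A, C, D, F} and column 2 has {A, D, E}, leaving only B.
Row 2 already has {A, B, C, D, F} and column 3 already has {C, D, F}, so row 2, column 3 must be E.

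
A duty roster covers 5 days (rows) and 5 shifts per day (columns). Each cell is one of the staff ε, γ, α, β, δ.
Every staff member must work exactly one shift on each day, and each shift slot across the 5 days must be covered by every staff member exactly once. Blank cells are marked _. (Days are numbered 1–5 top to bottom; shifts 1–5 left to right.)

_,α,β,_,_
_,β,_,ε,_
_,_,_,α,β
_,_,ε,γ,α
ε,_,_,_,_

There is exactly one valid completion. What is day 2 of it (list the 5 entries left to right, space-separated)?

α β δ ε γ

Day 1, shift 4: day 1 has {α, β} and shift 4 has {ε, γ, α}, leaving only δ.
Day 1, shift 1: day 1 has {α, β, δ} and shift 1 has {ε}, leaving only γ.
Day 1, shift 5: day 1 has {γ, α, β, δ} and shift 5 has {α, β}, leaving only ε.
Day 3, shift 1: day 3 has {α, β} and shift 1 has {ε, γ}, leaving only δ.
Day 2, shift 1: day 2 has {ε, β} and shift 1 has {ε, γ, δ}, leaving only α.
Day 3, shift 3: day 3 has {α, β, δ} and shift 3 has {ε, β}, leaving only γ.
Day 2, shift 3: day 2 has {ε, α, β} and shift 3 has {ε, γ, β}, leaving only δ.
Day 2, shift 5: day 2 has {ε, α, β, δ} and shift 5 has {ε, α, β}, leaving only γ.
So day 2 reads: α β δ ε γ.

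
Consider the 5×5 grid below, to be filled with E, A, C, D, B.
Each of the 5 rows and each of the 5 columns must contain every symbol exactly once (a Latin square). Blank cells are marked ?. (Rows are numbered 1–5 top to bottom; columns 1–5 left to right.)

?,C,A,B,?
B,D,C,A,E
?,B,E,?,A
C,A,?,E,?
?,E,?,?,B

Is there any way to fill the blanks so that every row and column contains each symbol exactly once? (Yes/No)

Row 1, column 5: row 1 has {A, C, B} and column 5 has {E, A, B}, so it must be D.
Now row 4, column 5: row 4 together with column 5 already contain {E, A, C, D, B} — every symbol — so nothing can go there. The grid has no valid completion.

No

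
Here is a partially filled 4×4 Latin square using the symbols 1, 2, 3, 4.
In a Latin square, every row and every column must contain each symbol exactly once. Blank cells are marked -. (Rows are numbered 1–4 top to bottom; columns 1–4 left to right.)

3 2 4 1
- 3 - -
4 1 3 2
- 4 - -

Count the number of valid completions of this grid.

Row 2, column 1: eliminating its row and column leaves {1, 2}.
Row 2, column 3: eliminating its row and column leaves {1, 2}.
Row 2, column 4: eliminating its row and column leaves {4}.
Row 4, column 1: eliminating its row and column leaves {1, 2}.
Row 4, column 3: eliminating its row and column leaves {1, 2}.
Row 4, column 4: eliminating its row and column leaves {3}.
Enumerating the assignments across these blanks that avoid any row or column repeat gives 2 completions.

2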